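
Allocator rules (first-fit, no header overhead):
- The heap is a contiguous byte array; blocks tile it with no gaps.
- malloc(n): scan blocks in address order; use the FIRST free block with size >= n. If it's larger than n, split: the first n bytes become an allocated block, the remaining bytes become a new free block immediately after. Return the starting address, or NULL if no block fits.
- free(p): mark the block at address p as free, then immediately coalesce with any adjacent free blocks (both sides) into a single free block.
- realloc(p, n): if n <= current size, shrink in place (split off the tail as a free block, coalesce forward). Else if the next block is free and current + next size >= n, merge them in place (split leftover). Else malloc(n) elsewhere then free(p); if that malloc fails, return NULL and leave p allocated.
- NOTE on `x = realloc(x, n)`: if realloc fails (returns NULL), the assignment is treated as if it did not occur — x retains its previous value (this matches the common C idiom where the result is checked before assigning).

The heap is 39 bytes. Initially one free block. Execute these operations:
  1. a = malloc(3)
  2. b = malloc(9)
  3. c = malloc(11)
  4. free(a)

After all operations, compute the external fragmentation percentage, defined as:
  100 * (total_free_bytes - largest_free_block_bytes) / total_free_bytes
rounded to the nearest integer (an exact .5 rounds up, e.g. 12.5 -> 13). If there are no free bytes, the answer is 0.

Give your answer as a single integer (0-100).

Answer: 16

Derivation:
Op 1: a = malloc(3) -> a = 0; heap: [0-2 ALLOC][3-38 FREE]
Op 2: b = malloc(9) -> b = 3; heap: [0-2 ALLOC][3-11 ALLOC][12-38 FREE]
Op 3: c = malloc(11) -> c = 12; heap: [0-2 ALLOC][3-11 ALLOC][12-22 ALLOC][23-38 FREE]
Op 4: free(a) -> (freed a); heap: [0-2 FREE][3-11 ALLOC][12-22 ALLOC][23-38 FREE]
Free blocks: [3 16] total_free=19 largest=16 -> 100*(19-16)/19 = 300/19 ≈ 15.789 -> rounds to 16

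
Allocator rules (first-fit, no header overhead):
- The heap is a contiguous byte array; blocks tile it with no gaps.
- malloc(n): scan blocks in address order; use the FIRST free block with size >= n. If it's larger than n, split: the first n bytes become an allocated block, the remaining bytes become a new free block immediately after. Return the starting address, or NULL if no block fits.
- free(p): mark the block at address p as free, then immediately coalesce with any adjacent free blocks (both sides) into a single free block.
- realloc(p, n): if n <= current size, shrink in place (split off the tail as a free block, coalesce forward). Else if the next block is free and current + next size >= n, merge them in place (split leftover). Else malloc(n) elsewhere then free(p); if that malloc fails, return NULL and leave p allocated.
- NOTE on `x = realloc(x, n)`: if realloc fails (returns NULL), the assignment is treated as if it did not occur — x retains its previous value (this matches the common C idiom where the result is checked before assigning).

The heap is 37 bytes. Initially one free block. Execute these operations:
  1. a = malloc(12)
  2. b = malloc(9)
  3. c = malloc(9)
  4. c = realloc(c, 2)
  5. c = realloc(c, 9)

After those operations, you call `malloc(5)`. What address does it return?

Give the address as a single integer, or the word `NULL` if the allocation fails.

Op 1: a = malloc(12) -> a = 0; heap: [0-11 ALLOC][12-36 FREE]
Op 2: b = malloc(9) -> b = 12; heap: [0-11 ALLOC][12-20 ALLOC][21-36 FREE]
Op 3: c = malloc(9) -> c = 21; heap: [0-11 ALLOC][12-20 ALLOC][21-29 ALLOC][30-36 FREE]
Op 4: c = realloc(c, 2) -> c = 21; heap: [0-11 ALLOC][12-20 ALLOC][21-22 ALLOC][23-36 FREE]
Op 5: c = realloc(c, 9) -> c = 21; heap: [0-11 ALLOC][12-20 ALLOC][21-29 ALLOC][30-36 FREE]
malloc(5): first-fit scan over [0-11 ALLOC][12-20 ALLOC][21-29 ALLOC][30-36 FREE] -> 30

Answer: 30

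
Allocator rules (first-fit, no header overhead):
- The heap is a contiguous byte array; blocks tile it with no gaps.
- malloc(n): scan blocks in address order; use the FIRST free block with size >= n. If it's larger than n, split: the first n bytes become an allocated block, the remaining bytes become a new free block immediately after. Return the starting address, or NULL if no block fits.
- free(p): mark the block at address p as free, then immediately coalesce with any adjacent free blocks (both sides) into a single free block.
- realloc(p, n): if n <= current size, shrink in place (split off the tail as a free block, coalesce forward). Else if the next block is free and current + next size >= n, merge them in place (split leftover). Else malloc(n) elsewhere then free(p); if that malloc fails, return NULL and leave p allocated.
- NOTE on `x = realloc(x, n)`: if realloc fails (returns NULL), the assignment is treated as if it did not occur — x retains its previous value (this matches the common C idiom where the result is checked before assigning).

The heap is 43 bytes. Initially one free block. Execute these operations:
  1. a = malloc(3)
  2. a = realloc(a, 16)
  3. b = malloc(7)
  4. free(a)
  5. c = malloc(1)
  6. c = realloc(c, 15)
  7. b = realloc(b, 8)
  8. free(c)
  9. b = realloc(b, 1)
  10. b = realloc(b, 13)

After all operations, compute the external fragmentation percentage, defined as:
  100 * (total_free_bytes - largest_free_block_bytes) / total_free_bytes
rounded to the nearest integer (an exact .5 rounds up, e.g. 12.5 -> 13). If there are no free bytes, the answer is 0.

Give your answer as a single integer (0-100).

Answer: 47

Derivation:
Op 1: a = malloc(3) -> a = 0; heap: [0-2 ALLOC][3-42 FREE]
Op 2: a = realloc(a, 16) -> a = 0; heap: [0-15 ALLOC][16-42 FREE]
Op 3: b = malloc(7) -> b = 16; heap: [0-15 ALLOC][16-22 ALLOC][23-42 FREE]
Op 4: free(a) -> (freed a); heap: [0-15 FREE][16-22 ALLOC][23-42 FREE]
Op 5: c = malloc(1) -> c = 0; heap: [0-0 ALLOC][1-15 FREE][16-22 ALLOC][23-42 FREE]
Op 6: c = realloc(c, 15) -> c = 0; heap: [0-14 ALLOC][15-15 FREE][16-22 ALLOC][23-42 FREE]
Op 7: b = realloc(b, 8) -> b = 16; heap: [0-14 ALLOC][15-15 FREE][16-23 ALLOC][24-42 FREE]
Op 8: free(c) -> (freed c); heap: [0-15 FREE][16-23 ALLOC][24-42 FREE]
Op 9: b = realloc(b, 1) -> b = 16; heap: [0-15 FREE][16-16 ALLOC][17-42 FREE]
Op 10: b = realloc(b, 13) -> b = 16; heap: [0-15 FREE][16-28 ALLOC][29-42 FREE]
Free blocks: [16 14] total_free=30 largest=16 -> 100*(30-16)/30 = 1400/30 ≈ 46.667 -> rounds to 47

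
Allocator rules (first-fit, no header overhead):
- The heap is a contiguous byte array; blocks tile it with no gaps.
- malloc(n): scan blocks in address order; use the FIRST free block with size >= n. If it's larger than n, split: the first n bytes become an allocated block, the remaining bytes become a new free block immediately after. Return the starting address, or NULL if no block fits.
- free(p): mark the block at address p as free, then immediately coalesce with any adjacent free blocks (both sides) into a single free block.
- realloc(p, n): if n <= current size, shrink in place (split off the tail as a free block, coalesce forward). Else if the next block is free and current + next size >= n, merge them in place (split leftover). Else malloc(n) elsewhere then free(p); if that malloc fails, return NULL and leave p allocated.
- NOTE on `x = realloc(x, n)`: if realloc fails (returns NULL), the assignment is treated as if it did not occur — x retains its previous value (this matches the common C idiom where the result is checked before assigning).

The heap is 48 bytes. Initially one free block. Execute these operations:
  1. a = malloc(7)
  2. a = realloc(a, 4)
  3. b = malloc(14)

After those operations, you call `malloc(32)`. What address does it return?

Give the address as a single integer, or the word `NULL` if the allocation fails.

Op 1: a = malloc(7) -> a = 0; heap: [0-6 ALLOC][7-47 FREE]
Op 2: a = realloc(a, 4) -> a = 0; heap: [0-3 ALLOC][4-47 FREE]
Op 3: b = malloc(14) -> b = 4; heap: [0-3 ALLOC][4-17 ALLOC][18-47 FREE]
malloc(32): first-fit scan over [0-3 ALLOC][4-17 ALLOC][18-47 FREE] -> NULL

Answer: NULL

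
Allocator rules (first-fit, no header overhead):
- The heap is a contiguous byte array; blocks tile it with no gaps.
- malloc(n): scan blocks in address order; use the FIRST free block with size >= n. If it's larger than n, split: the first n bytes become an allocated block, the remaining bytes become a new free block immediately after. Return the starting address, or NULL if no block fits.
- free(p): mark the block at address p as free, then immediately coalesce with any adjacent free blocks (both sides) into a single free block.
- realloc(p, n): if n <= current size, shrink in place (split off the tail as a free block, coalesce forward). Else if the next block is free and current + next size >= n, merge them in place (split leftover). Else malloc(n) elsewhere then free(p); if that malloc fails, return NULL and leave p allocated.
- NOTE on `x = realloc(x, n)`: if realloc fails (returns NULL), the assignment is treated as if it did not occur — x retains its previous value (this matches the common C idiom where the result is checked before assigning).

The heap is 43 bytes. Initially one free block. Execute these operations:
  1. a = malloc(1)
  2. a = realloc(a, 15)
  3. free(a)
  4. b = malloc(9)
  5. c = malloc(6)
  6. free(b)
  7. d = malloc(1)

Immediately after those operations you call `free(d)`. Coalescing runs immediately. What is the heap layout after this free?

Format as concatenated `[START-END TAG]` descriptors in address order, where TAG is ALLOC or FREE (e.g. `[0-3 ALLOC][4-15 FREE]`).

Answer: [0-8 FREE][9-14 ALLOC][15-42 FREE]

Derivation:
Op 1: a = malloc(1) -> a = 0; heap: [0-0 ALLOC][1-42 FREE]
Op 2: a = realloc(a, 15) -> a = 0; heap: [0-14 ALLOC][15-42 FREE]
Op 3: free(a) -> (freed a); heap: [0-42 FREE]
Op 4: b = malloc(9) -> b = 0; heap: [0-8 ALLOC][9-42 FREE]
Op 5: c = malloc(6) -> c = 9; heap: [0-8 ALLOC][9-14 ALLOC][15-42 FREE]
Op 6: free(b) -> (freed b); heap: [0-8 FREE][9-14 ALLOC][15-42 FREE]
Op 7: d = malloc(1) -> d = 0; heap: [0-0 ALLOC][1-8 FREE][9-14 ALLOC][15-42 FREE]
free(d): d = 0 -> block [0-0 ALLOC]; mark free, coalesce with adjacent free neighbors -> [0-8 FREE][9-14 ALLOC][15-42 FREE]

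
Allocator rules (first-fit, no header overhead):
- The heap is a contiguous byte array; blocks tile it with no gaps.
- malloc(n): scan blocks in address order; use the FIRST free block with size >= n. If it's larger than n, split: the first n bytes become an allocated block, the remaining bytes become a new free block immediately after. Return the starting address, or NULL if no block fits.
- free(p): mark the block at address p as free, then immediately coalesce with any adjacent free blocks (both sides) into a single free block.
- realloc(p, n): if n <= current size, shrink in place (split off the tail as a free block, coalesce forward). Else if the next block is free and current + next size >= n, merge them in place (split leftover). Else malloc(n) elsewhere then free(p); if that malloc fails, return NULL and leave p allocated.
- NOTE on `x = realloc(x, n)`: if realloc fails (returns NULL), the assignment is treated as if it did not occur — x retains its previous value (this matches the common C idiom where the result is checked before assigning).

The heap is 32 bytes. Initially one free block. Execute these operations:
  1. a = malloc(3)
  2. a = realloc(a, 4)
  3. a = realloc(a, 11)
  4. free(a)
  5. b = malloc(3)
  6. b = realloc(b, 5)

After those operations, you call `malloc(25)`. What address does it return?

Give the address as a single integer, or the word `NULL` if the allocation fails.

Op 1: a = malloc(3) -> a = 0; heap: [0-2 ALLOC][3-31 FREE]
Op 2: a = realloc(a, 4) -> a = 0; heap: [0-3 ALLOC][4-31 FREE]
Op 3: a = realloc(a, 11) -> a = 0; heap: [0-10 ALLOC][11-31 FREE]
Op 4: free(a) -> (freed a); heap: [0-31 FREE]
Op 5: b = malloc(3) -> b = 0; heap: [0-2 ALLOC][3-31 FREE]
Op 6: b = realloc(b, 5) -> b = 0; heap: [0-4 ALLOC][5-31 FREE]
malloc(25): first-fit scan over [0-4 ALLOC][5-31 FREE] -> 5

Answer: 5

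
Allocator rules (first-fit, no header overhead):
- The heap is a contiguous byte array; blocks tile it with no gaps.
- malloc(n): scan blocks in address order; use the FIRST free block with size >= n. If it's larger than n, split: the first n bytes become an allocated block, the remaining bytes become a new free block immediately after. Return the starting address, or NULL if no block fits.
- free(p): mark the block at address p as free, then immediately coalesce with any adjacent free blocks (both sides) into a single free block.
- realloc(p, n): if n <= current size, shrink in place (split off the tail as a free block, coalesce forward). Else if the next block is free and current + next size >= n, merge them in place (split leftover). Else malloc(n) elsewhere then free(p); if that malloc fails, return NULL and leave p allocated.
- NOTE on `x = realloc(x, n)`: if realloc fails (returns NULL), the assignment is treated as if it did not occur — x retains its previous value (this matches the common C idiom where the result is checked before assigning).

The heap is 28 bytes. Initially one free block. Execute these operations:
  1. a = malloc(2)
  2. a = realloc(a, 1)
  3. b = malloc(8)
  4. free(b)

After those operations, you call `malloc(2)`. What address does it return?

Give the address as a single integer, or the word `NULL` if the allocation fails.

Answer: 1

Derivation:
Op 1: a = malloc(2) -> a = 0; heap: [0-1 ALLOC][2-27 FREE]
Op 2: a = realloc(a, 1) -> a = 0; heap: [0-0 ALLOC][1-27 FREE]
Op 3: b = malloc(8) -> b = 1; heap: [0-0 ALLOC][1-8 ALLOC][9-27 FREE]
Op 4: free(b) -> (freed b); heap: [0-0 ALLOC][1-27 FREE]
malloc(2): first-fit scan over [0-0 ALLOC][1-27 FREE] -> 1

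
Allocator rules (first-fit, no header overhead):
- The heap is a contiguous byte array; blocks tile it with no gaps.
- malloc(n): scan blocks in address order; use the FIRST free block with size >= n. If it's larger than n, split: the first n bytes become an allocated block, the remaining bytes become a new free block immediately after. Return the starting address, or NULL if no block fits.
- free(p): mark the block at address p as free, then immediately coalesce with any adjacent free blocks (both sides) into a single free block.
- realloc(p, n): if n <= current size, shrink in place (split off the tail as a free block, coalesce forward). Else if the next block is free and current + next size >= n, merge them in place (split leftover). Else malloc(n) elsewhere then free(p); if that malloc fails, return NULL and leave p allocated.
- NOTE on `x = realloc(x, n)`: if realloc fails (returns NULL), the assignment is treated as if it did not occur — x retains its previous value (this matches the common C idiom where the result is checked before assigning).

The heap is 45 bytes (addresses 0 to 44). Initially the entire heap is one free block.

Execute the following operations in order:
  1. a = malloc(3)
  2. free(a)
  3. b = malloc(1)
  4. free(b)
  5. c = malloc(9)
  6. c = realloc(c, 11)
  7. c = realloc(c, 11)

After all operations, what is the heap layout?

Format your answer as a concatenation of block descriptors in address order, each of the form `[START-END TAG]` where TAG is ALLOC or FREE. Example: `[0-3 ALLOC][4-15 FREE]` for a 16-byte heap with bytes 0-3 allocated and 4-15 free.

Op 1: a = malloc(3) -> a = 0; heap: [0-2 ALLOC][3-44 FREE]
Op 2: free(a) -> (freed a); heap: [0-44 FREE]
Op 3: b = malloc(1) -> b = 0; heap: [0-0 ALLOC][1-44 FREE]
Op 4: free(b) -> (freed b); heap: [0-44 FREE]
Op 5: c = malloc(9) -> c = 0; heap: [0-8 ALLOC][9-44 FREE]
Op 6: c = realloc(c, 11) -> c = 0; heap: [0-10 ALLOC][11-44 FREE]
Op 7: c = realloc(c, 11) -> c = 0; heap: [0-10 ALLOC][11-44 FREE]

Answer: [0-10 ALLOC][11-44 FREE]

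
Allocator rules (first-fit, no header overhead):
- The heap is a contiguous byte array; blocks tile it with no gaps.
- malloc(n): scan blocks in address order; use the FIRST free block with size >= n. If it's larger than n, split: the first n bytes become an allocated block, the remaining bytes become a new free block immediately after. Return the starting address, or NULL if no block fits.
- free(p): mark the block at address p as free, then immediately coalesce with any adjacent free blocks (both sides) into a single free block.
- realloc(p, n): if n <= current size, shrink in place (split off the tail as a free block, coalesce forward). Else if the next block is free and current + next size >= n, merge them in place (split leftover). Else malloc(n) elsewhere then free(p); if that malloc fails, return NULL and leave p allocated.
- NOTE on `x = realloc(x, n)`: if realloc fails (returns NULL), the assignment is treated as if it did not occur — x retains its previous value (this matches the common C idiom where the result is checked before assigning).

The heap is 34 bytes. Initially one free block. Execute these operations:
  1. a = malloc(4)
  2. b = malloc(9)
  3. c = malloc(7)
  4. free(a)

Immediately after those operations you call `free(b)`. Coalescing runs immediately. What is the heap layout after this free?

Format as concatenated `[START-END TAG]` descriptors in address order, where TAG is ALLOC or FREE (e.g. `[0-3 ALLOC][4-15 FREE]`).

Answer: [0-12 FREE][13-19 ALLOC][20-33 FREE]

Derivation:
Op 1: a = malloc(4) -> a = 0; heap: [0-3 ALLOC][4-33 FREE]
Op 2: b = malloc(9) -> b = 4; heap: [0-3 ALLOC][4-12 ALLOC][13-33 FREE]
Op 3: c = malloc(7) -> c = 13; heap: [0-3 ALLOC][4-12 ALLOC][13-19 ALLOC][20-33 FREE]
Op 4: free(a) -> (freed a); heap: [0-3 FREE][4-12 ALLOC][13-19 ALLOC][20-33 FREE]
free(b): b = 4 -> block [4-12 ALLOC]; mark free, coalesce with adjacent free neighbors -> [0-12 FREE][13-19 ALLOC][20-33 FREE]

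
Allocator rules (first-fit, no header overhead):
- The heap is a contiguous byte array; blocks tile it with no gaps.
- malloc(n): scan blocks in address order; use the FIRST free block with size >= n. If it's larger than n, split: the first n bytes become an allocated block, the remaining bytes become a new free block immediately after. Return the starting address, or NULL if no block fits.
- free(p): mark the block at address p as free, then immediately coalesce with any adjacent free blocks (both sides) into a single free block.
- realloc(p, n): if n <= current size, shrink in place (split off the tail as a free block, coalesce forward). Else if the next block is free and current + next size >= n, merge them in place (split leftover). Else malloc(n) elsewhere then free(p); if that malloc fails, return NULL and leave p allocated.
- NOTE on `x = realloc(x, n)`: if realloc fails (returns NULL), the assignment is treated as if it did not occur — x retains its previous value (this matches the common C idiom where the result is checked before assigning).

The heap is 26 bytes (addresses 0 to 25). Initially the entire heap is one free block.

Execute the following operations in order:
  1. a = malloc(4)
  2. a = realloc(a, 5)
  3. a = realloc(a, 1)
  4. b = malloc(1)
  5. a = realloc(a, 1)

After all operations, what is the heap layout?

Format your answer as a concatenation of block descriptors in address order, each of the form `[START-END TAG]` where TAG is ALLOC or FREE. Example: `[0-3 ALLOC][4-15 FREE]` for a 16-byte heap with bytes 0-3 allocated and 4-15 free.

Op 1: a = malloc(4) -> a = 0; heap: [0-3 ALLOC][4-25 FREE]
Op 2: a = realloc(a, 5) -> a = 0; heap: [0-4 ALLOC][5-25 FREE]
Op 3: a = realloc(a, 1) -> a = 0; heap: [0-0 ALLOC][1-25 FREE]
Op 4: b = malloc(1) -> b = 1; heap: [0-0 ALLOC][1-1 ALLOC][2-25 FREE]
Op 5: a = realloc(a, 1) -> a = 0; heap: [0-0 ALLOC][1-1 ALLOC][2-25 FREE]

Answer: [0-0 ALLOC][1-1 ALLOC][2-25 FREE]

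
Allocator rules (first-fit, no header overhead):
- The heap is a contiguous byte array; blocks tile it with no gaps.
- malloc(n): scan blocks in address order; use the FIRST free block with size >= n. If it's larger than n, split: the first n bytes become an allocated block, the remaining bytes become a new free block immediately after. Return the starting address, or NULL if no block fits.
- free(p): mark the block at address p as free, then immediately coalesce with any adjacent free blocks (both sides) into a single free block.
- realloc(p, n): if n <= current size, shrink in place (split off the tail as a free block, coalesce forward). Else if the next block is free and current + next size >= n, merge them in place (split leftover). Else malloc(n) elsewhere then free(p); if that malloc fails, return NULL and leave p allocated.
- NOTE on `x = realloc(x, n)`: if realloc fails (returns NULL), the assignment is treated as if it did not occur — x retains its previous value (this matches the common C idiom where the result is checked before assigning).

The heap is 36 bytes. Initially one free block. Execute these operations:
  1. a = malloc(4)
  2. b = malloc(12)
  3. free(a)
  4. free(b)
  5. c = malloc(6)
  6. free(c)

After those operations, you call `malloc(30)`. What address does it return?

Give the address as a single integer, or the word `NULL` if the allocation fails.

Op 1: a = malloc(4) -> a = 0; heap: [0-3 ALLOC][4-35 FREE]
Op 2: b = malloc(12) -> b = 4; heap: [0-3 ALLOC][4-15 ALLOC][16-35 FREE]
Op 3: free(a) -> (freed a); heap: [0-3 FREE][4-15 ALLOC][16-35 FREE]
Op 4: free(b) -> (freed b); heap: [0-35 FREE]
Op 5: c = malloc(6) -> c = 0; heap: [0-5 ALLOC][6-35 FREE]
Op 6: free(c) -> (freed c); heap: [0-35 FREE]
malloc(30): first-fit scan over [0-35 FREE] -> 0

Answer: 0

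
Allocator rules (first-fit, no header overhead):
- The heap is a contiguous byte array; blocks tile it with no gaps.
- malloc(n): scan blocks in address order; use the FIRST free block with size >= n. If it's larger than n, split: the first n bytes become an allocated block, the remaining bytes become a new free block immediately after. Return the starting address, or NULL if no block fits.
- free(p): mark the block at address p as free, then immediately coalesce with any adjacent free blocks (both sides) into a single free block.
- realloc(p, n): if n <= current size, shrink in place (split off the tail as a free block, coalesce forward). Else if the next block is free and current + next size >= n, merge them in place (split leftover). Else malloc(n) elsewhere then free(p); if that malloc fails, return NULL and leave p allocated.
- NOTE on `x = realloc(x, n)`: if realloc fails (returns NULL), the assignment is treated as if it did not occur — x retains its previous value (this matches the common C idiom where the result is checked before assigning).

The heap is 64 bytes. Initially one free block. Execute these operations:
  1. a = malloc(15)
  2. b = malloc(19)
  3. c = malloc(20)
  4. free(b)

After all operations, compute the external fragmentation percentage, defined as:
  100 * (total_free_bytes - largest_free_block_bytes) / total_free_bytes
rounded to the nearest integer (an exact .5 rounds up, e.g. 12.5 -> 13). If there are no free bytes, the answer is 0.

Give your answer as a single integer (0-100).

Op 1: a = malloc(15) -> a = 0; heap: [0-14 ALLOC][15-63 FREE]
Op 2: b = malloc(19) -> b = 15; heap: [0-14 ALLOC][15-33 ALLOC][34-63 FREE]
Op 3: c = malloc(20) -> c = 34; heap: [0-14 ALLOC][15-33 ALLOC][34-53 ALLOC][54-63 FREE]
Op 4: free(b) -> (freed b); heap: [0-14 ALLOC][15-33 FREE][34-53 ALLOC][54-63 FREE]
Free blocks: [19 10] total_free=29 largest=19 -> 100*(29-19)/29 = 1000/29 ≈ 34.483 -> rounds to 34

Answer: 34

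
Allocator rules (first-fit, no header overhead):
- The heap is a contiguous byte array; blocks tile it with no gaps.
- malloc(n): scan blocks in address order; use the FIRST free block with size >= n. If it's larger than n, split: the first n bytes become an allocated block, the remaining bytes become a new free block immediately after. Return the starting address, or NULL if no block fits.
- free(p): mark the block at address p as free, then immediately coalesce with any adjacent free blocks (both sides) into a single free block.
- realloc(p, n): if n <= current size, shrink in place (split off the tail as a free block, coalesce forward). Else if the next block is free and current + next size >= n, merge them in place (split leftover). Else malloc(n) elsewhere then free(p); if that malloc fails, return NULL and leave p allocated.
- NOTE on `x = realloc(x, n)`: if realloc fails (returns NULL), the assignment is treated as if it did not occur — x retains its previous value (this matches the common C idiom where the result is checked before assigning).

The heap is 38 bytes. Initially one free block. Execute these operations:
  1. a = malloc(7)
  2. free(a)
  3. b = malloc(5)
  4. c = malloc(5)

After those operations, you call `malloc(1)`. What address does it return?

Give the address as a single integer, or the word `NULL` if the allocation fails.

Answer: 10

Derivation:
Op 1: a = malloc(7) -> a = 0; heap: [0-6 ALLOC][7-37 FREE]
Op 2: free(a) -> (freed a); heap: [0-37 FREE]
Op 3: b = malloc(5) -> b = 0; heap: [0-4 ALLOC][5-37 FREE]
Op 4: c = malloc(5) -> c = 5; heap: [0-4 ALLOC][5-9 ALLOC][10-37 FREE]
malloc(1): first-fit scan over [0-4 ALLOC][5-9 ALLOC][10-37 FREE] -> 10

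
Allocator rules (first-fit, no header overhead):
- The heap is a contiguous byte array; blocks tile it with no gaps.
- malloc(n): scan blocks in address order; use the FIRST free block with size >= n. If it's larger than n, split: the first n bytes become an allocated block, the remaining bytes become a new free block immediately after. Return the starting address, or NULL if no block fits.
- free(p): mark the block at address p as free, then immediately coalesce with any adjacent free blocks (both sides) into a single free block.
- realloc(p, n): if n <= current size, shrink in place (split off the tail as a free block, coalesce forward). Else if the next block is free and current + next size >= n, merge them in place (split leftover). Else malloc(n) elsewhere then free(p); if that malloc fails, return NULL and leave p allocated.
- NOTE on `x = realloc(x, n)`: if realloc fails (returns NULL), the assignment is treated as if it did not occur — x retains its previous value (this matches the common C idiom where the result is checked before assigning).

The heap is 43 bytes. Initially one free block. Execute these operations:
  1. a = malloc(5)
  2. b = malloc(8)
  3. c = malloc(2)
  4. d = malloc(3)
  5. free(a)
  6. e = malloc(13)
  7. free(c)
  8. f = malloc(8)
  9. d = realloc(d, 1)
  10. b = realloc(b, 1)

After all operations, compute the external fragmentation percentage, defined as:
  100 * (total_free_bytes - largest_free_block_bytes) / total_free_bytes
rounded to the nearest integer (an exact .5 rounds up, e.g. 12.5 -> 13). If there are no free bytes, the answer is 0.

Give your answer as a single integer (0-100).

Op 1: a = malloc(5) -> a = 0; heap: [0-4 ALLOC][5-42 FREE]
Op 2: b = malloc(8) -> b = 5; heap: [0-4 ALLOC][5-12 ALLOC][13-42 FREE]
Op 3: c = malloc(2) -> c = 13; heap: [0-4 ALLOC][5-12 ALLOC][13-14 ALLOC][15-42 FREE]
Op 4: d = malloc(3) -> d = 15; heap: [0-4 ALLOC][5-12 ALLOC][13-14 ALLOC][15-17 ALLOC][18-42 FREE]
Op 5: free(a) -> (freed a); heap: [0-4 FREE][5-12 ALLOC][13-14 ALLOC][15-17 ALLOC][18-42 FREE]
Op 6: e = malloc(13) -> e = 18; heap: [0-4 FREE][5-12 ALLOC][13-14 ALLOC][15-17 ALLOC][18-30 ALLOC][31-42 FREE]
Op 7: free(c) -> (freed c); heap: [0-4 FREE][5-12 ALLOC][13-14 FREE][15-17 ALLOC][18-30 ALLOC][31-42 FREE]
Op 8: f = malloc(8) -> f = 31; heap: [0-4 FREE][5-12 ALLOC][13-14 FREE][15-17 ALLOC][18-30 ALLOC][31-38 ALLOC][39-42 FREE]
Op 9: d = realloc(d, 1) -> d = 15; heap: [0-4 FREE][5-12 ALLOC][13-14 FREE][15-15 ALLOC][16-17 FREE][18-30 ALLOC][31-38 ALLOC][39-42 FREE]
Op 10: b = realloc(b, 1) -> b = 5; heap: [0-4 FREE][5-5 ALLOC][6-14 FREE][15-15 ALLOC][16-17 FREE][18-30 ALLOC][31-38 ALLOC][39-42 FREE]
Free blocks: [5 9 2 4] total_free=20 largest=9 -> 100*(20-9)/20 = 1100/20 = 55

Answer: 55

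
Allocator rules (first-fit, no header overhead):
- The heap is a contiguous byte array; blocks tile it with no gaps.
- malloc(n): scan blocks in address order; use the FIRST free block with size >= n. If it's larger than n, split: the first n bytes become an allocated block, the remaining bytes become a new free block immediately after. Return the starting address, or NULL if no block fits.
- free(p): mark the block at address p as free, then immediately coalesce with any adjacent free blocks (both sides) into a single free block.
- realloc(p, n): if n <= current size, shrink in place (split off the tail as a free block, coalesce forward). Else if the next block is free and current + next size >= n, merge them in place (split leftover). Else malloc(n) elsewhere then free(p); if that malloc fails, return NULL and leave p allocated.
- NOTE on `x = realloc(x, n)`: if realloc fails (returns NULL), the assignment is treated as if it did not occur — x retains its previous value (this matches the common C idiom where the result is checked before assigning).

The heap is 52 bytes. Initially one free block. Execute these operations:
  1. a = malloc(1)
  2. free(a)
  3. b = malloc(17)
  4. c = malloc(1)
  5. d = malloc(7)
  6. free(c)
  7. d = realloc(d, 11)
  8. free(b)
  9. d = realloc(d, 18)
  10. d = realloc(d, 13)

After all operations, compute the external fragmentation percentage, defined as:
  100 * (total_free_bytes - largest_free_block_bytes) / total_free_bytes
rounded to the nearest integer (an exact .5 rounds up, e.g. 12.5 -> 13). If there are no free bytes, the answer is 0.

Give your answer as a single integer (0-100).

Answer: 46

Derivation:
Op 1: a = malloc(1) -> a = 0; heap: [0-0 ALLOC][1-51 FREE]
Op 2: free(a) -> (freed a); heap: [0-51 FREE]
Op 3: b = malloc(17) -> b = 0; heap: [0-16 ALLOC][17-51 FREE]
Op 4: c = malloc(1) -> c = 17; heap: [0-16 ALLOC][17-17 ALLOC][18-51 FREE]
Op 5: d = malloc(7) -> d = 18; heap: [0-16 ALLOC][17-17 ALLOC][18-24 ALLOC][25-51 FREE]
Op 6: free(c) -> (freed c); heap: [0-16 ALLOC][17-17 FREE][18-24 ALLOC][25-51 FREE]
Op 7: d = realloc(d, 11) -> d = 18; heap: [0-16 ALLOC][17-17 FREE][18-28 ALLOC][29-51 FREE]
Op 8: free(b) -> (freed b); heap: [0-17 FREE][18-28 ALLOC][29-51 FREE]
Op 9: d = realloc(d, 18) -> d = 18; heap: [0-17 FREE][18-35 ALLOC][36-51 FREE]
Op 10: d = realloc(d, 13) -> d = 18; heap: [0-17 FREE][18-30 ALLOC][31-51 FREE]
Free blocks: [18 21] total_free=39 largest=21 -> 100*(39-21)/39 = 1800/39 ≈ 46.154 -> rounds to 46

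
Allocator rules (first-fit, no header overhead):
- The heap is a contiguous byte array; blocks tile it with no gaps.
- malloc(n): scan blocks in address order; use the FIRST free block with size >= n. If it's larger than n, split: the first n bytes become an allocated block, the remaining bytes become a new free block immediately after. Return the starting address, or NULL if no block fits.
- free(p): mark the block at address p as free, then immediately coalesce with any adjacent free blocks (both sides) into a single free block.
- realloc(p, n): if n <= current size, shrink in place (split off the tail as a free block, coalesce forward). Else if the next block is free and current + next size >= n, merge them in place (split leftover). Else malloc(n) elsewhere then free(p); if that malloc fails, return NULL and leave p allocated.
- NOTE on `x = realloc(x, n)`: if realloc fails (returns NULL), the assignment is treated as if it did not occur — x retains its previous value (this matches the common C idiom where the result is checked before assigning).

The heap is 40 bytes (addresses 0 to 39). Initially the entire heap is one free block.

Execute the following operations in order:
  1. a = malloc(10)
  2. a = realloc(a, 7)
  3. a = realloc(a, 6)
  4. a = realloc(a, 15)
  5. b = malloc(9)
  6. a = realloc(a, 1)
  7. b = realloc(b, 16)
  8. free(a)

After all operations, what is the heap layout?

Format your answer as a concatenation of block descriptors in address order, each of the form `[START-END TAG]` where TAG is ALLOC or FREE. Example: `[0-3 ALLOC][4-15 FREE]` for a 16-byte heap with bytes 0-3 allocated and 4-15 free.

Answer: [0-14 FREE][15-30 ALLOC][31-39 FREE]

Derivation:
Op 1: a = malloc(10) -> a = 0; heap: [0-9 ALLOC][10-39 FREE]
Op 2: a = realloc(a, 7) -> a = 0; heap: [0-6 ALLOC][7-39 FREE]
Op 3: a = realloc(a, 6) -> a = 0; heap: [0-5 ALLOC][6-39 FREE]
Op 4: a = realloc(a, 15) -> a = 0; heap: [0-14 ALLOC][15-39 FREE]
Op 5: b = malloc(9) -> b = 15; heap: [0-14 ALLOC][15-23 ALLOC][24-39 FREE]
Op 6: a = realloc(a, 1) -> a = 0; heap: [0-0 ALLOC][1-14 FREE][15-23 ALLOC][24-39 FREE]
Op 7: b = realloc(b, 16) -> b = 15; heap: [0-0 ALLOC][1-14 FREE][15-30 ALLOC][31-39 FREE]
Op 8: free(a) -> (freed a); heap: [0-14 FREE][15-30 ALLOC][31-39 FREE]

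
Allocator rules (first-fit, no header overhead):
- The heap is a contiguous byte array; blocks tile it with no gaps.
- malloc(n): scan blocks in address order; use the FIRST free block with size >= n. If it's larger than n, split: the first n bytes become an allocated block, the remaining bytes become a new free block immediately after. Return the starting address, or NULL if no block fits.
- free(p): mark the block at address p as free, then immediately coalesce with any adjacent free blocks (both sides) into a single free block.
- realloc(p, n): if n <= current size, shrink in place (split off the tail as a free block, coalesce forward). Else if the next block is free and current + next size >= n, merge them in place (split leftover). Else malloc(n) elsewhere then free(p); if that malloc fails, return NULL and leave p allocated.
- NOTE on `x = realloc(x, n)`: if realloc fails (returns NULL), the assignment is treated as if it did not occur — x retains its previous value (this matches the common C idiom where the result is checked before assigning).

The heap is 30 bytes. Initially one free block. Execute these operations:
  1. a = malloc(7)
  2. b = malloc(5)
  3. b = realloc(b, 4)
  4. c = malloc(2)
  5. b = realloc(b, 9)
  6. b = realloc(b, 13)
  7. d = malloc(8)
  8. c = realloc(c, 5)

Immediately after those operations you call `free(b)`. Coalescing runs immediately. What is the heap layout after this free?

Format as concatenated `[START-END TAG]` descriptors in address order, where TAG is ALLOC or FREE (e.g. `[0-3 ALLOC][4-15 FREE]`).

Answer: [0-6 ALLOC][7-10 FREE][11-12 ALLOC][13-29 FREE]

Derivation:
Op 1: a = malloc(7) -> a = 0; heap: [0-6 ALLOC][7-29 FREE]
Op 2: b = malloc(5) -> b = 7; heap: [0-6 ALLOC][7-11 ALLOC][12-29 FREE]
Op 3: b = realloc(b, 4) -> b = 7; heap: [0-6 ALLOC][7-10 ALLOC][11-29 FREE]
Op 4: c = malloc(2) -> c = 11; heap: [0-6 ALLOC][7-10 ALLOC][11-12 ALLOC][13-29 FREE]
Op 5: b = realloc(b, 9) -> b = 13; heap: [0-6 ALLOC][7-10 FREE][11-12 ALLOC][13-21 ALLOC][22-29 FREE]
Op 6: b = realloc(b, 13) -> b = 13; heap: [0-6 ALLOC][7-10 FREE][11-12 ALLOC][13-25 ALLOC][26-29 FREE]
Op 7: d = malloc(8) -> d = NULL; heap: [0-6 ALLOC][7-10 FREE][11-12 ALLOC][13-25 ALLOC][26-29 FREE]
Op 8: c = realloc(c, 5) -> NULL (c unchanged); heap: [0-6 ALLOC][7-10 FREE][11-12 ALLOC][13-25 ALLOC][26-29 FREE]
free(b): b = 13 -> block [13-25 ALLOC]; mark free, coalesce with adjacent free neighbors -> [0-6 ALLOC][7-10 FREE][11-12 ALLOC][13-29 FREE]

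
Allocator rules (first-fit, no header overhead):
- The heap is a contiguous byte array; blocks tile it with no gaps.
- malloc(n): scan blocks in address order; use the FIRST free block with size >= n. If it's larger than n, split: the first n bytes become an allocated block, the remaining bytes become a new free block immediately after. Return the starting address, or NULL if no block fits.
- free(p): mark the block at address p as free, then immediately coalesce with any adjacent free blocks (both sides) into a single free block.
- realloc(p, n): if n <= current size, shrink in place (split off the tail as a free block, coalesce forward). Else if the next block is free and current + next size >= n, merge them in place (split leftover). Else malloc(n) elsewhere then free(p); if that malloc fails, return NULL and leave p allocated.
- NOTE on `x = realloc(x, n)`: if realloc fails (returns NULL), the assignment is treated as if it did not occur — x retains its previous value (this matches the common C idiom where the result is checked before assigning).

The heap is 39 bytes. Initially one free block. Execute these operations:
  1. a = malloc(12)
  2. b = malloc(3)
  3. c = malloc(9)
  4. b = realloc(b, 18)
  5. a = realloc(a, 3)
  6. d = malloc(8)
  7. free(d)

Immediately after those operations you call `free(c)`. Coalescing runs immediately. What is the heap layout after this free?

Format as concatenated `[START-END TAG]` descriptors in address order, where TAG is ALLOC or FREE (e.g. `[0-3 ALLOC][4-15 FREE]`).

Answer: [0-2 ALLOC][3-11 FREE][12-14 ALLOC][15-38 FREE]

Derivation:
Op 1: a = malloc(12) -> a = 0; heap: [0-11 ALLOC][12-38 FREE]
Op 2: b = malloc(3) -> b = 12; heap: [0-11 ALLOC][12-14 ALLOC][15-38 FREE]
Op 3: c = malloc(9) -> c = 15; heap: [0-11 ALLOC][12-14 ALLOC][15-23 ALLOC][24-38 FREE]
Op 4: b = realloc(b, 18) -> NULL (b unchanged); heap: [0-11 ALLOC][12-14 ALLOC][15-23 ALLOC][24-38 FREE]
Op 5: a = realloc(a, 3) -> a = 0; heap: [0-2 ALLOC][3-11 FREE][12-14 ALLOC][15-23 ALLOC][24-38 FREE]
Op 6: d = malloc(8) -> d = 3; heap: [0-2 ALLOC][3-10 ALLOC][11-11 FREE][12-14 ALLOC][15-23 ALLOC][24-38 FREE]
Op 7: free(d) -> (freed d); heap: [0-2 ALLOC][3-11 FREE][12-14 ALLOC][15-23 ALLOC][24-38 FREE]
free(c): c = 15 -> block [15-23 ALLOC]; mark free, coalesce with adjacent free neighbors -> [0-2 ALLOC][3-11 FREE][12-14 ALLOC][15-38 FREE]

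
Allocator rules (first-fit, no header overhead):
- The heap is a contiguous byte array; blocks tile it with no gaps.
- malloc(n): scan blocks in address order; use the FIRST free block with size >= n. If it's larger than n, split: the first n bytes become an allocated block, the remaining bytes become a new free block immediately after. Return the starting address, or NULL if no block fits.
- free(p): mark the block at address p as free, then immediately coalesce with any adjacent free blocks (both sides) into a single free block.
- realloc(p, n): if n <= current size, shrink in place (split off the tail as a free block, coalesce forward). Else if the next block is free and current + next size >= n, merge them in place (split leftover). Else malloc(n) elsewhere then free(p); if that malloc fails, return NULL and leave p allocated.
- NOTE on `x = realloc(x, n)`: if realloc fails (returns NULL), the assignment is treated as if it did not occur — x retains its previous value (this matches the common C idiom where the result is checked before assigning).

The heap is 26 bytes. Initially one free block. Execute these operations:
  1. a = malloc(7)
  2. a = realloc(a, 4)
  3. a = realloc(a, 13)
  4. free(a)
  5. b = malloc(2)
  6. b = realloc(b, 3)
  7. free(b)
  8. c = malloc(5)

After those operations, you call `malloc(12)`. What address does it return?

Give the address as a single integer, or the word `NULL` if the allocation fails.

Answer: 5

Derivation:
Op 1: a = malloc(7) -> a = 0; heap: [0-6 ALLOC][7-25 FREE]
Op 2: a = realloc(a, 4) -> a = 0; heap: [0-3 ALLOC][4-25 FREE]
Op 3: a = realloc(a, 13) -> a = 0; heap: [0-12 ALLOC][13-25 FREE]
Op 4: free(a) -> (freed a); heap: [0-25 FREE]
Op 5: b = malloc(2) -> b = 0; heap: [0-1 ALLOC][2-25 FREE]
Op 6: b = realloc(b, 3) -> b = 0; heap: [0-2 ALLOC][3-25 FREE]
Op 7: free(b) -> (freed b); heap: [0-25 FREE]
Op 8: c = malloc(5) -> c = 0; heap: [0-4 ALLOC][5-25 FREE]
malloc(12): first-fit scan over [0-4 ALLOC][5-25 FREE] -> 5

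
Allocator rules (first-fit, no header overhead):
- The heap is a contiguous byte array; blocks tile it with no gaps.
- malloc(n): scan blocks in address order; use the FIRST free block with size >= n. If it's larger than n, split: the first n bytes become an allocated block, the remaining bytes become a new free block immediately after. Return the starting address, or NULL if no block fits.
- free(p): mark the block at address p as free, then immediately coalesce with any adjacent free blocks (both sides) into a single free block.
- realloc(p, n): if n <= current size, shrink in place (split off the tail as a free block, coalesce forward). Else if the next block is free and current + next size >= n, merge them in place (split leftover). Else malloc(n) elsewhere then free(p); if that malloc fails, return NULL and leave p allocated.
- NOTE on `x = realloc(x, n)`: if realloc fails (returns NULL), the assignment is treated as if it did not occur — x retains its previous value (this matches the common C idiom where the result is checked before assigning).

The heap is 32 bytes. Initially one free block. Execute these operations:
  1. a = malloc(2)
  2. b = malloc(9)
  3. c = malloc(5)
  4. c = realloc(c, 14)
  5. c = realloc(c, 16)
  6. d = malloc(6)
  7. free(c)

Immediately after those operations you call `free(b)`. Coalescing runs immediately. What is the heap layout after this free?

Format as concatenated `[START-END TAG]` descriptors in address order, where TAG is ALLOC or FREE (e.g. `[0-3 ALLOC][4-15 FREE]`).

Op 1: a = malloc(2) -> a = 0; heap: [0-1 ALLOC][2-31 FREE]
Op 2: b = malloc(9) -> b = 2; heap: [0-1 ALLOC][2-10 ALLOC][11-31 FREE]
Op 3: c = malloc(5) -> c = 11; heap: [0-1 ALLOC][2-10 ALLOC][11-15 ALLOC][16-31 FREE]
Op 4: c = realloc(c, 14) -> c = 11; heap: [0-1 ALLOC][2-10 ALLOC][11-24 ALLOC][25-31 FREE]
Op 5: c = realloc(c, 16) -> c = 11; heap: [0-1 ALLOC][2-10 ALLOC][11-26 ALLOC][27-31 FREE]
Op 6: d = malloc(6) -> d = NULL; heap: [0-1 ALLOC][2-10 ALLOC][11-26 ALLOC][27-31 FREE]
Op 7: free(c) -> (freed c); heap: [0-1 ALLOC][2-10 ALLOC][11-31 FREE]
free(b): b = 2 -> block [2-10 ALLOC]; mark free, coalesce with adjacent free neighbors -> [0-1 ALLOC][2-31 FREE]

Answer: [0-1 ALLOC][2-31 FREE]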